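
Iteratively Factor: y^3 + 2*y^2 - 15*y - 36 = (y - 4)*(y^2 + 6*y + 9) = (y - 4)*(y + 3)*(y + 3)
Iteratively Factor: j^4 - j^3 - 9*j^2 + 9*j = (j + 3)*(j^3 - 4*j^2 + 3*j) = (j - 3)*(j + 3)*(j^2 - j) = (j - 3)*(j - 1)*(j + 3)*(j)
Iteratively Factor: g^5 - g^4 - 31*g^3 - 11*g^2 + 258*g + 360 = (g - 5)*(g^4 + 4*g^3 - 11*g^2 - 66*g - 72) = (g - 5)*(g + 3)*(g^3 + g^2 - 14*g - 24) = (g - 5)*(g + 2)*(g + 3)*(g^2 - g - 12) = (g - 5)*(g - 4)*(g + 2)*(g + 3)*(g + 3)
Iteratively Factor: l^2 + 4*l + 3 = (l + 1)*(l + 3)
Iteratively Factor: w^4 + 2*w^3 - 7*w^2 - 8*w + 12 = (w - 1)*(w^3 + 3*w^2 - 4*w - 12) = (w - 1)*(w + 2)*(w^2 + w - 6) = (w - 2)*(w - 1)*(w + 2)*(w + 3)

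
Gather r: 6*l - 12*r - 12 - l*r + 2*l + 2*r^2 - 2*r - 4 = 8*l + 2*r^2 + r*(-l - 14) - 16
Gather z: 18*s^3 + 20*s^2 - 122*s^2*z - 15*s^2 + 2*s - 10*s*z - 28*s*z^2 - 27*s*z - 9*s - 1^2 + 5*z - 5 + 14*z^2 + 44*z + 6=18*s^3 + 5*s^2 - 7*s + z^2*(14 - 28*s) + z*(-122*s^2 - 37*s + 49)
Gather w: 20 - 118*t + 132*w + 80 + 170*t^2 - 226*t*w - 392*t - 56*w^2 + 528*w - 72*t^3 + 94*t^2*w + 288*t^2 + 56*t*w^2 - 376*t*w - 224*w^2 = -72*t^3 + 458*t^2 - 510*t + w^2*(56*t - 280) + w*(94*t^2 - 602*t + 660) + 100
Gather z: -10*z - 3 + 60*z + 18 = 50*z + 15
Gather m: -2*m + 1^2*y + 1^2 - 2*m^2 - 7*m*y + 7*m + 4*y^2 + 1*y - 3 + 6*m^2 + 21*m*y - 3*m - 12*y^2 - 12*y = 4*m^2 + m*(14*y + 2) - 8*y^2 - 10*y - 2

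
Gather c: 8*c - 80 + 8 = 8*c - 72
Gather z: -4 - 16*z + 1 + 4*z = -12*z - 3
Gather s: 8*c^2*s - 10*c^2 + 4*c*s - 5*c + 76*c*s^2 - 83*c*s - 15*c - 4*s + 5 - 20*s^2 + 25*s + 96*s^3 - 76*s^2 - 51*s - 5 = -10*c^2 - 20*c + 96*s^3 + s^2*(76*c - 96) + s*(8*c^2 - 79*c - 30)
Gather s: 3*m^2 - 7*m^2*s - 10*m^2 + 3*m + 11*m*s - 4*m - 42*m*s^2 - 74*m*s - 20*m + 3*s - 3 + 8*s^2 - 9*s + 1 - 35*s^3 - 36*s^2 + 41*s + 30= -7*m^2 - 21*m - 35*s^3 + s^2*(-42*m - 28) + s*(-7*m^2 - 63*m + 35) + 28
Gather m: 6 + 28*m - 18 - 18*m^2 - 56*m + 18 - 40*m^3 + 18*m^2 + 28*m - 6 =-40*m^3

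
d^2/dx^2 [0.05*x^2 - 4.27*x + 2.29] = 0.100000000000000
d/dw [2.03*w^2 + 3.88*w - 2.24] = 4.06*w + 3.88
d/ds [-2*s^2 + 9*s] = 9 - 4*s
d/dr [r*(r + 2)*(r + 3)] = 3*r^2 + 10*r + 6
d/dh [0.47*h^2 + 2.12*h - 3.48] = 0.94*h + 2.12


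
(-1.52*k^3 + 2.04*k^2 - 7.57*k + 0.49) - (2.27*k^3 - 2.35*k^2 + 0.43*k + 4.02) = -3.79*k^3 + 4.39*k^2 - 8.0*k - 3.53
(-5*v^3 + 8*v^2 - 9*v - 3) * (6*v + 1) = -30*v^4 + 43*v^3 - 46*v^2 - 27*v - 3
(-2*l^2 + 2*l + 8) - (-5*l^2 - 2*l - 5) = 3*l^2 + 4*l + 13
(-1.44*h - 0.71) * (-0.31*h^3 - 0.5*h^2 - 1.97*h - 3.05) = 0.4464*h^4 + 0.9401*h^3 + 3.1918*h^2 + 5.7907*h + 2.1655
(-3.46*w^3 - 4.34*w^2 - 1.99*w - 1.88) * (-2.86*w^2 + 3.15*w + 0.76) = 9.8956*w^5 + 1.5134*w^4 - 10.6092*w^3 - 4.1901*w^2 - 7.4344*w - 1.4288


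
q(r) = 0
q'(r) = 0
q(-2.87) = 0.00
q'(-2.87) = 0.00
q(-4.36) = 0.00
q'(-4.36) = 0.00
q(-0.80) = 0.00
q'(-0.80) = 0.00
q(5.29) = 0.00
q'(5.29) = 0.00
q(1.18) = 0.00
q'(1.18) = 0.00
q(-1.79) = 0.00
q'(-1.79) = 0.00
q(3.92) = 0.00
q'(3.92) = 0.00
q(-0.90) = 0.00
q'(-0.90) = 0.00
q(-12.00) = 0.00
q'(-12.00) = 0.00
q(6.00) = 0.00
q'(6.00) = 0.00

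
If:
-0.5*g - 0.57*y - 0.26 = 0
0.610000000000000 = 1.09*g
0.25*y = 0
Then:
No Solution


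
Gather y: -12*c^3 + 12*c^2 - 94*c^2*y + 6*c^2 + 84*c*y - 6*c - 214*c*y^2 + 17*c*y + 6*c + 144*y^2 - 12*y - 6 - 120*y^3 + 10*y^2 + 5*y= -12*c^3 + 18*c^2 - 120*y^3 + y^2*(154 - 214*c) + y*(-94*c^2 + 101*c - 7) - 6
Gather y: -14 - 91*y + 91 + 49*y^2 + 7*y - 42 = 49*y^2 - 84*y + 35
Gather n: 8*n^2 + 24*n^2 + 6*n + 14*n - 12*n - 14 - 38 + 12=32*n^2 + 8*n - 40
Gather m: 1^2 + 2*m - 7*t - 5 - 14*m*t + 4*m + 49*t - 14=m*(6 - 14*t) + 42*t - 18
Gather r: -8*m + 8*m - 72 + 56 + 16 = 0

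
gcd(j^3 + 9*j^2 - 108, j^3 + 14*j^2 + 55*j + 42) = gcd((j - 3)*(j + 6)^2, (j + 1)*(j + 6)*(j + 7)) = j + 6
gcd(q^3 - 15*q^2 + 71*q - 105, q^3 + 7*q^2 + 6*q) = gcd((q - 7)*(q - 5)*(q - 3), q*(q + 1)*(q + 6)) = 1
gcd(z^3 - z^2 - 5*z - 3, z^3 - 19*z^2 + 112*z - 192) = z - 3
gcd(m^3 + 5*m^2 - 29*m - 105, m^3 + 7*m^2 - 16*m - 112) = m + 7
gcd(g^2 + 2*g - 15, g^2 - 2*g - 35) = g + 5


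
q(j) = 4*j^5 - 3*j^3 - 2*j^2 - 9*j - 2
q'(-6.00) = 25611.00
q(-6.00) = -30476.00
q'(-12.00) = 413463.00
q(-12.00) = -990326.00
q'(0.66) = -11.77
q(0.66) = -9.17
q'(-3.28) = 2222.16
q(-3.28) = -1406.68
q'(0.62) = -11.98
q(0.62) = -8.70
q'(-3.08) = 1717.78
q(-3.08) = -1014.30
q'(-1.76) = 162.06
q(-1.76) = -43.55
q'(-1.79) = 174.65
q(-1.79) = -48.60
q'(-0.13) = -8.63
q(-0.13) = -0.86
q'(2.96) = 1435.62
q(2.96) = 784.94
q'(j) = 20*j^4 - 9*j^2 - 4*j - 9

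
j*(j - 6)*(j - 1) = j^3 - 7*j^2 + 6*j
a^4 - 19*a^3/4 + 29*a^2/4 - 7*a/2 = a*(a - 2)*(a - 7/4)*(a - 1)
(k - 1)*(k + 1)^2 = k^3 + k^2 - k - 1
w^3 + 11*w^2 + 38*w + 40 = (w + 2)*(w + 4)*(w + 5)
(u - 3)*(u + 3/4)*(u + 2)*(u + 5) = u^4 + 19*u^3/4 - 8*u^2 - 153*u/4 - 45/2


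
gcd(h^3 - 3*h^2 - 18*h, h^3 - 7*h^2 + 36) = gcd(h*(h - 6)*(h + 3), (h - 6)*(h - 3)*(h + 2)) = h - 6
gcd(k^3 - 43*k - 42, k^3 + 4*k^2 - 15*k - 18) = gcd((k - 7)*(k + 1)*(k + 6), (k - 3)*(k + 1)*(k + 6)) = k^2 + 7*k + 6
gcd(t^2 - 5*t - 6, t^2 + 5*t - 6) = 1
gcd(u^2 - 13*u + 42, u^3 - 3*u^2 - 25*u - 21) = u - 7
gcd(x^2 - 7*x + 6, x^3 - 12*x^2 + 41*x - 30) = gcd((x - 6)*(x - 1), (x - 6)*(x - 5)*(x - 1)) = x^2 - 7*x + 6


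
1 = 1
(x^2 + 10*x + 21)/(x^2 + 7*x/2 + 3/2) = 2*(x + 7)/(2*x + 1)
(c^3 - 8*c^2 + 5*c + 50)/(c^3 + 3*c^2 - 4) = (c^2 - 10*c + 25)/(c^2 + c - 2)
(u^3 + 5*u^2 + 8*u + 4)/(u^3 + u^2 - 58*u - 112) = (u^2 + 3*u + 2)/(u^2 - u - 56)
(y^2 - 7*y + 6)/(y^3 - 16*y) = (y^2 - 7*y + 6)/(y*(y^2 - 16))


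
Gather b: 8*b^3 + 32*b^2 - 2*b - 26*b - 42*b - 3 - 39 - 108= 8*b^3 + 32*b^2 - 70*b - 150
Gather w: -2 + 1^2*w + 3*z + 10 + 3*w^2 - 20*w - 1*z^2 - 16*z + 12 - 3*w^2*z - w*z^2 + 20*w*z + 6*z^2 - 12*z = w^2*(3 - 3*z) + w*(-z^2 + 20*z - 19) + 5*z^2 - 25*z + 20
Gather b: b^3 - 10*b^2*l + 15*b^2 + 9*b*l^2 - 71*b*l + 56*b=b^3 + b^2*(15 - 10*l) + b*(9*l^2 - 71*l + 56)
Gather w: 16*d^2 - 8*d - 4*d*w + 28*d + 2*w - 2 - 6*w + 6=16*d^2 + 20*d + w*(-4*d - 4) + 4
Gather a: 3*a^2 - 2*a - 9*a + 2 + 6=3*a^2 - 11*a + 8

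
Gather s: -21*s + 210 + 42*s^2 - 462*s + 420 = 42*s^2 - 483*s + 630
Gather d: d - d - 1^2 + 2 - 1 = 0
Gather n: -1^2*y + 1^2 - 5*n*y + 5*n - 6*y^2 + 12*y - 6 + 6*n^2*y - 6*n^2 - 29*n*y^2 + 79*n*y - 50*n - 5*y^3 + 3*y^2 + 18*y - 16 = n^2*(6*y - 6) + n*(-29*y^2 + 74*y - 45) - 5*y^3 - 3*y^2 + 29*y - 21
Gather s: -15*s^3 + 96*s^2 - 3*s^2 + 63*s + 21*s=-15*s^3 + 93*s^2 + 84*s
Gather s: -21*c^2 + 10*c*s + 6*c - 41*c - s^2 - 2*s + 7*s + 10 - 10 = -21*c^2 - 35*c - s^2 + s*(10*c + 5)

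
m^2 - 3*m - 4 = (m - 4)*(m + 1)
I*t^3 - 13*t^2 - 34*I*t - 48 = (t + 6*I)*(t + 8*I)*(I*t + 1)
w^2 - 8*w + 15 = (w - 5)*(w - 3)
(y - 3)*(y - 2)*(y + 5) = y^3 - 19*y + 30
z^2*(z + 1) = z^3 + z^2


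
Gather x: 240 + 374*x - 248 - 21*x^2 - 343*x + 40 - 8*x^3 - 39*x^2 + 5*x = -8*x^3 - 60*x^2 + 36*x + 32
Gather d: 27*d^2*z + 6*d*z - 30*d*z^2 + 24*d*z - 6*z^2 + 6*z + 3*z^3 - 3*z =27*d^2*z + d*(-30*z^2 + 30*z) + 3*z^3 - 6*z^2 + 3*z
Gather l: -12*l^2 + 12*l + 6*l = -12*l^2 + 18*l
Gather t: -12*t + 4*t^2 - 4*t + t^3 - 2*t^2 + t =t^3 + 2*t^2 - 15*t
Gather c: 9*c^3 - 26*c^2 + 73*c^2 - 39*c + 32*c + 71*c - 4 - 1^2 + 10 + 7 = 9*c^3 + 47*c^2 + 64*c + 12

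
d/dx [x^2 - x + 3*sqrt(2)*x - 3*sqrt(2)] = 2*x - 1 + 3*sqrt(2)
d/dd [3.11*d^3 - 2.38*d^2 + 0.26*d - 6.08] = 9.33*d^2 - 4.76*d + 0.26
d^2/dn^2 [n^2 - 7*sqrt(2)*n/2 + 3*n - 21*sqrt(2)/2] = 2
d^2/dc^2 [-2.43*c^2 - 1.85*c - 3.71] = -4.86000000000000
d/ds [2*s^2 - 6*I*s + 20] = 4*s - 6*I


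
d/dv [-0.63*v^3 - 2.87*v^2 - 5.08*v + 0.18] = -1.89*v^2 - 5.74*v - 5.08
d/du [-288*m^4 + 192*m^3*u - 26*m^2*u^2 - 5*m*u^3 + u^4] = 192*m^3 - 52*m^2*u - 15*m*u^2 + 4*u^3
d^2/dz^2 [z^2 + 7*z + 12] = 2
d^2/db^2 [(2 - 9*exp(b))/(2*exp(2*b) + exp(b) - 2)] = (-36*exp(4*b) + 50*exp(3*b) - 204*exp(2*b) + 16*exp(b) - 32)*exp(b)/(8*exp(6*b) + 12*exp(5*b) - 18*exp(4*b) - 23*exp(3*b) + 18*exp(2*b) + 12*exp(b) - 8)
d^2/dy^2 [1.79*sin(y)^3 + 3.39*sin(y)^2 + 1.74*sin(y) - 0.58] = -3.0825*sin(y) + 4.0275*sin(3*y) + 6.78*cos(2*y)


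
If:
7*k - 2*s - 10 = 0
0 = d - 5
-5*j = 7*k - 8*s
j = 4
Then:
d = 5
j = 4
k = 20/7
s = 5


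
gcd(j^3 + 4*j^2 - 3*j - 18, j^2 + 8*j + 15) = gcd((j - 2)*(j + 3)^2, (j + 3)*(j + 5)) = j + 3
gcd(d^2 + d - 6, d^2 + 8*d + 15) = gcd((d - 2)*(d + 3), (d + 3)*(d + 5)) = d + 3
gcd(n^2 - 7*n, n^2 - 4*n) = n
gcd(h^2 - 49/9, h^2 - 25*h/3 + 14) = h - 7/3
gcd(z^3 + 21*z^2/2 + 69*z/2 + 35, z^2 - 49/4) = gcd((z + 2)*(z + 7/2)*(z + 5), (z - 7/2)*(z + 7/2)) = z + 7/2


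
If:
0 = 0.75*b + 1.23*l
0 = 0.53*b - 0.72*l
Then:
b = 0.00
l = 0.00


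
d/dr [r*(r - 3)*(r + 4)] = 3*r^2 + 2*r - 12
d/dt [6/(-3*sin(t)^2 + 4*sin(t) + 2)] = 12*(3*sin(t) - 2)*cos(t)/(-3*sin(t)^2 + 4*sin(t) + 2)^2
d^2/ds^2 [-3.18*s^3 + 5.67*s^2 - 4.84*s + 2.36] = 11.34 - 19.08*s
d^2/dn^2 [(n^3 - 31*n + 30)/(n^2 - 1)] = -60/(n^3 + 3*n^2 + 3*n + 1)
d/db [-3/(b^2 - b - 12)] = 3*(2*b - 1)/(-b^2 + b + 12)^2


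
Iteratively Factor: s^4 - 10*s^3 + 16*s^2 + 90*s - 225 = (s - 5)*(s^3 - 5*s^2 - 9*s + 45) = (s - 5)*(s + 3)*(s^2 - 8*s + 15) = (s - 5)*(s - 3)*(s + 3)*(s - 5)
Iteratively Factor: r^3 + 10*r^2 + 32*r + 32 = (r + 4)*(r^2 + 6*r + 8) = (r + 4)^2*(r + 2)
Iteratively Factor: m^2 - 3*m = (m - 3)*(m)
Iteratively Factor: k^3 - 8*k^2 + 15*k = (k - 5)*(k^2 - 3*k) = (k - 5)*(k - 3)*(k)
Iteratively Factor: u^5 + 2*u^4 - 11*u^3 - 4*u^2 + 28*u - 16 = (u - 1)*(u^4 + 3*u^3 - 8*u^2 - 12*u + 16) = (u - 2)*(u - 1)*(u^3 + 5*u^2 + 2*u - 8) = (u - 2)*(u - 1)^2*(u^2 + 6*u + 8) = (u - 2)*(u - 1)^2*(u + 4)*(u + 2)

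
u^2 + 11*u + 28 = (u + 4)*(u + 7)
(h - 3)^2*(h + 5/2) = h^3 - 7*h^2/2 - 6*h + 45/2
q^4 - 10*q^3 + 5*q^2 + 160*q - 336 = (q - 7)*(q - 4)*(q - 3)*(q + 4)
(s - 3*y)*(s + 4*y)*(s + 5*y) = s^3 + 6*s^2*y - 7*s*y^2 - 60*y^3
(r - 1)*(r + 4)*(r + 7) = r^3 + 10*r^2 + 17*r - 28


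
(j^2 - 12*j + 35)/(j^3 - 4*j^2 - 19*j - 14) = (j - 5)/(j^2 + 3*j + 2)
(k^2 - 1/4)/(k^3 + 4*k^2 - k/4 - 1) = 1/(k + 4)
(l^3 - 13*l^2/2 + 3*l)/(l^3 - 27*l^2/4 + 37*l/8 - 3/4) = 4*l/(4*l - 1)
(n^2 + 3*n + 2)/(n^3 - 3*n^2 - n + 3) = (n + 2)/(n^2 - 4*n + 3)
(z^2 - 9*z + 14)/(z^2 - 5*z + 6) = (z - 7)/(z - 3)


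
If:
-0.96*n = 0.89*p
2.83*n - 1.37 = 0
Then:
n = 0.48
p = -0.52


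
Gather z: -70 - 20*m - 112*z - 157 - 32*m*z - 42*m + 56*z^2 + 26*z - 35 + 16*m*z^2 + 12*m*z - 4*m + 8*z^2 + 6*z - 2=-66*m + z^2*(16*m + 64) + z*(-20*m - 80) - 264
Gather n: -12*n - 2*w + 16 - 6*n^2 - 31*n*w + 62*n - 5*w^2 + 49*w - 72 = -6*n^2 + n*(50 - 31*w) - 5*w^2 + 47*w - 56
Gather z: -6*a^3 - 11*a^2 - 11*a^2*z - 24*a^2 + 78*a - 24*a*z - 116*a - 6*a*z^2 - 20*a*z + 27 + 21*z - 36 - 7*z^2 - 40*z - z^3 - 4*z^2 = -6*a^3 - 35*a^2 - 38*a - z^3 + z^2*(-6*a - 11) + z*(-11*a^2 - 44*a - 19) - 9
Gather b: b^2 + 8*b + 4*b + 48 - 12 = b^2 + 12*b + 36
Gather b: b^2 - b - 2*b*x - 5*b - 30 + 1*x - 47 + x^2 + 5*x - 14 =b^2 + b*(-2*x - 6) + x^2 + 6*x - 91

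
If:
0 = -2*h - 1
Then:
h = -1/2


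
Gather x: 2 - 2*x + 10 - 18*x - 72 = -20*x - 60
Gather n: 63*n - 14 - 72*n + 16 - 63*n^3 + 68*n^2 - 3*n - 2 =-63*n^3 + 68*n^2 - 12*n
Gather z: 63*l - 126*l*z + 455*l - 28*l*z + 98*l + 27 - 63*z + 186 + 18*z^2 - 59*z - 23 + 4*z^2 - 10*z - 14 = 616*l + 22*z^2 + z*(-154*l - 132) + 176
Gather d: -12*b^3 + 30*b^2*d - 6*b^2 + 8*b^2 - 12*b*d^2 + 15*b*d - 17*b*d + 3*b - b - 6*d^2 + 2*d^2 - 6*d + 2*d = -12*b^3 + 2*b^2 + 2*b + d^2*(-12*b - 4) + d*(30*b^2 - 2*b - 4)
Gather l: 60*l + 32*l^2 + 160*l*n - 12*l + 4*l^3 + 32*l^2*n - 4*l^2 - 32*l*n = 4*l^3 + l^2*(32*n + 28) + l*(128*n + 48)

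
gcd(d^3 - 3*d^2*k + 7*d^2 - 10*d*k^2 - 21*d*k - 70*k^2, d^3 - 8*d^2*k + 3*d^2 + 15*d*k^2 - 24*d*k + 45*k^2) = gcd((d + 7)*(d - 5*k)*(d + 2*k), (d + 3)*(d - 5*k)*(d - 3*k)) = d - 5*k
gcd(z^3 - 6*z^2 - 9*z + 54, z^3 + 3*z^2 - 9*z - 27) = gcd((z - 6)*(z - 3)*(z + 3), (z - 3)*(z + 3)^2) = z^2 - 9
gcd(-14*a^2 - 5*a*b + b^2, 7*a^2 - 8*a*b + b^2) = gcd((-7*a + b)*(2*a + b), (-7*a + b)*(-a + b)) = 7*a - b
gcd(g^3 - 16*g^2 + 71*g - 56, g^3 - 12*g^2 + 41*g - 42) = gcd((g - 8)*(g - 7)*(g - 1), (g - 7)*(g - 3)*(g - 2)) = g - 7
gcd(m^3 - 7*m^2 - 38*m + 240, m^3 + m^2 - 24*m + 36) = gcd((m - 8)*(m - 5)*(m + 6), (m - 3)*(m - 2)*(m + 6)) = m + 6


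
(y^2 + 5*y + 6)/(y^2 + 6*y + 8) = (y + 3)/(y + 4)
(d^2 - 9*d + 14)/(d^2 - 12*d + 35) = (d - 2)/(d - 5)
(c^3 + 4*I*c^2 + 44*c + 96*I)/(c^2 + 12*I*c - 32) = (c^2 - 4*I*c + 12)/(c + 4*I)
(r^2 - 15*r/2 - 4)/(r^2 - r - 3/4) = 2*(r - 8)/(2*r - 3)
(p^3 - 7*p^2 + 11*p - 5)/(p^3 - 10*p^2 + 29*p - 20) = (p - 1)/(p - 4)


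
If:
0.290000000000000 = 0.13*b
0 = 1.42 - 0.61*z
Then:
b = 2.23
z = 2.33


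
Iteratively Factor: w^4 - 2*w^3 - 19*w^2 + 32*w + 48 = (w - 3)*(w^3 + w^2 - 16*w - 16) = (w - 3)*(w + 1)*(w^2 - 16) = (w - 4)*(w - 3)*(w + 1)*(w + 4)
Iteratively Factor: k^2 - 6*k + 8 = (k - 2)*(k - 4)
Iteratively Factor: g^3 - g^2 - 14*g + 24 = (g - 2)*(g^2 + g - 12) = (g - 3)*(g - 2)*(g + 4)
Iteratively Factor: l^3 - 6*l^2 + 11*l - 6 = (l - 1)*(l^2 - 5*l + 6) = (l - 3)*(l - 1)*(l - 2)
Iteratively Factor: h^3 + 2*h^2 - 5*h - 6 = (h + 1)*(h^2 + h - 6) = (h - 2)*(h + 1)*(h + 3)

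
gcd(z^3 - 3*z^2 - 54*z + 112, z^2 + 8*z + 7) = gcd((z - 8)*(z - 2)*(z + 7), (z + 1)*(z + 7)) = z + 7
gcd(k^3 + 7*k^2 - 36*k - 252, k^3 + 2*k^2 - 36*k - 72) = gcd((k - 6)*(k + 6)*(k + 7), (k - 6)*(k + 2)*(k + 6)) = k^2 - 36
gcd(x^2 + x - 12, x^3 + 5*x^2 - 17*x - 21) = x - 3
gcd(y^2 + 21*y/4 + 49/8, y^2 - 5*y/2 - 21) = y + 7/2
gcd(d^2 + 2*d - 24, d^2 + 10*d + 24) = d + 6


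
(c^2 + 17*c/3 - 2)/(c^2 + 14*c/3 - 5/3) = (c + 6)/(c + 5)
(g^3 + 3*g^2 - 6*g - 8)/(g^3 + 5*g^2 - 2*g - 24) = (g + 1)/(g + 3)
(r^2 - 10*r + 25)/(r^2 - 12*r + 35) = (r - 5)/(r - 7)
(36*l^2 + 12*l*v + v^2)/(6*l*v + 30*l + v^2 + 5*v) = (6*l + v)/(v + 5)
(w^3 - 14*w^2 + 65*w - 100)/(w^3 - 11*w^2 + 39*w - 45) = (w^2 - 9*w + 20)/(w^2 - 6*w + 9)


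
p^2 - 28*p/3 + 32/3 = (p - 8)*(p - 4/3)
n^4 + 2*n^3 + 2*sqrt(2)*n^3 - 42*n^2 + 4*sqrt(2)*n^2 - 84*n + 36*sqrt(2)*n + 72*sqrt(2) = (n + 2)*(n - 3*sqrt(2))*(n - sqrt(2))*(n + 6*sqrt(2))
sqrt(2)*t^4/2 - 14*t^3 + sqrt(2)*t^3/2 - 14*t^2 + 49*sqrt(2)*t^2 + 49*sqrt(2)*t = t*(t - 7*sqrt(2))^2*(sqrt(2)*t/2 + sqrt(2)/2)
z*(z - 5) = z^2 - 5*z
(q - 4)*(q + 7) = q^2 + 3*q - 28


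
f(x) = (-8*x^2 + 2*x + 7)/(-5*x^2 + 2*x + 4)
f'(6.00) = -0.00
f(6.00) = 1.64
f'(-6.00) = -0.00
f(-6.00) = 1.56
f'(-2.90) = -0.04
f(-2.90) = 1.51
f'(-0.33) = -1.10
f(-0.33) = 1.96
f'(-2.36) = -0.07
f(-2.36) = 1.48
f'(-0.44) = -2.12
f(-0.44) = 2.12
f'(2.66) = -0.05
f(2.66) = 1.70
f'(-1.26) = -0.55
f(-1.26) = 1.27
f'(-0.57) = -7.45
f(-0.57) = 2.64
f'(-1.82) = -0.14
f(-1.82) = 1.43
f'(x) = (2 - 16*x)/(-5*x^2 + 2*x + 4) + (10*x - 2)*(-8*x^2 + 2*x + 7)/(-5*x^2 + 2*x + 4)^2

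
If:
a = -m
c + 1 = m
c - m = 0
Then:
No Solution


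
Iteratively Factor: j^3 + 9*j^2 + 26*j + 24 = (j + 2)*(j^2 + 7*j + 12) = (j + 2)*(j + 4)*(j + 3)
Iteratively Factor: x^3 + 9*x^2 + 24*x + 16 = (x + 1)*(x^2 + 8*x + 16) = (x + 1)*(x + 4)*(x + 4)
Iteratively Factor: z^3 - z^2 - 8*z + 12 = (z - 2)*(z^2 + z - 6) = (z - 2)*(z + 3)*(z - 2)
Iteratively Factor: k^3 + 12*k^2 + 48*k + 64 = (k + 4)*(k^2 + 8*k + 16) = (k + 4)^2*(k + 4)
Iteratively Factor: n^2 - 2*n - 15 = (n + 3)*(n - 5)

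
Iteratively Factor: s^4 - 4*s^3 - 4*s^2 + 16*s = (s)*(s^3 - 4*s^2 - 4*s + 16) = s*(s + 2)*(s^2 - 6*s + 8) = s*(s - 4)*(s + 2)*(s - 2)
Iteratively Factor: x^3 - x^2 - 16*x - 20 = (x + 2)*(x^2 - 3*x - 10) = (x + 2)^2*(x - 5)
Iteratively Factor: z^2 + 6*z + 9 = (z + 3)*(z + 3)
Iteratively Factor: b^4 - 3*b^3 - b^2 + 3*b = (b - 1)*(b^3 - 2*b^2 - 3*b) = (b - 3)*(b - 1)*(b^2 + b) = b*(b - 3)*(b - 1)*(b + 1)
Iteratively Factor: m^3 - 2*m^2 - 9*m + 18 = (m - 3)*(m^2 + m - 6) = (m - 3)*(m + 3)*(m - 2)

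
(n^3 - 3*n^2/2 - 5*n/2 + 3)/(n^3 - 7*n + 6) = (n + 3/2)/(n + 3)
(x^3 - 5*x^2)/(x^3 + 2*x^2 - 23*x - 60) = x^2/(x^2 + 7*x + 12)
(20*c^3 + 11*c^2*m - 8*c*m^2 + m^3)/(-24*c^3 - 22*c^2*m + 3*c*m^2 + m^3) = (-5*c + m)/(6*c + m)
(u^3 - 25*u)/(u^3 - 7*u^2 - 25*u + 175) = u/(u - 7)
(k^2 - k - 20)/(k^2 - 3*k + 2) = (k^2 - k - 20)/(k^2 - 3*k + 2)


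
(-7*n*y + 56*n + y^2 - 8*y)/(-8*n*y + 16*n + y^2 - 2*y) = (7*n*y - 56*n - y^2 + 8*y)/(8*n*y - 16*n - y^2 + 2*y)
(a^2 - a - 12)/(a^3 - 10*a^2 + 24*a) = (a + 3)/(a*(a - 6))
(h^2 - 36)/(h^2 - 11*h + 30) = (h + 6)/(h - 5)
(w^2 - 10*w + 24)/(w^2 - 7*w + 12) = (w - 6)/(w - 3)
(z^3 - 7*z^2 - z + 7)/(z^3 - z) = (z - 7)/z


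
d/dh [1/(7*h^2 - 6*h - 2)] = 2*(3 - 7*h)/(-7*h^2 + 6*h + 2)^2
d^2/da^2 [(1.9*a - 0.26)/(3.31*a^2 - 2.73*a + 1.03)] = ((12.0952 - 37.734*a)*(3.31*a^2 - 2.73*a + 1.03) + (1.9*a - 0.26)*(6.62*a - 2.73)*(13.24*a - 5.46))/(3.31*a^2 - 2.73*a + 1.03)^3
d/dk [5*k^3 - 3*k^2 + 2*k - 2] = 15*k^2 - 6*k + 2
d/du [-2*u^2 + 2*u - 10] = 2 - 4*u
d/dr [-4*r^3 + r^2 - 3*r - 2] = -12*r^2 + 2*r - 3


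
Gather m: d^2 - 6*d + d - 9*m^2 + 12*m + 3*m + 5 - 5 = d^2 - 5*d - 9*m^2 + 15*m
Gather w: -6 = -6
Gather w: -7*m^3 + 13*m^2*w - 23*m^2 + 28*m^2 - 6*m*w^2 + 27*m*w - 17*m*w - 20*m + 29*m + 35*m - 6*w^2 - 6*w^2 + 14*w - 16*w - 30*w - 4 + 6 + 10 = -7*m^3 + 5*m^2 + 44*m + w^2*(-6*m - 12) + w*(13*m^2 + 10*m - 32) + 12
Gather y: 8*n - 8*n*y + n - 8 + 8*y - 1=9*n + y*(8 - 8*n) - 9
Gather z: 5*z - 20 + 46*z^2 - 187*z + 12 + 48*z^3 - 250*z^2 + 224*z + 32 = 48*z^3 - 204*z^2 + 42*z + 24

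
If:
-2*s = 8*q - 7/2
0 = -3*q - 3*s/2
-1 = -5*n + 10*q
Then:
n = 39/20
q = 7/8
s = -7/4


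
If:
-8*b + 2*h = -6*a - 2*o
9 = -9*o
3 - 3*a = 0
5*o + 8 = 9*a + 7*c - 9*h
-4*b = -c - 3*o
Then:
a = 1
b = 45/8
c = 51/2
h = 41/2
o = -1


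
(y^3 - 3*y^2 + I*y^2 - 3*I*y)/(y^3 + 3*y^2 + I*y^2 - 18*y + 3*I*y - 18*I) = y/(y + 6)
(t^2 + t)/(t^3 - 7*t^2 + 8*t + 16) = t/(t^2 - 8*t + 16)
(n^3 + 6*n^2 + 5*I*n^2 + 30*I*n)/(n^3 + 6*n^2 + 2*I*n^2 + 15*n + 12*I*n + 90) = n/(n - 3*I)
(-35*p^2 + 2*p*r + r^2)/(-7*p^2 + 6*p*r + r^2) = (5*p - r)/(p - r)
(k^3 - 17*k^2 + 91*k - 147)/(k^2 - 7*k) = k - 10 + 21/k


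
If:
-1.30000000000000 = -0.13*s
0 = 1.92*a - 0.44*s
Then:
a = 2.29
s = 10.00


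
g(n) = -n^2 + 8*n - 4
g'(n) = 8 - 2*n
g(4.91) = 11.17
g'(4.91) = -1.82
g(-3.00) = -37.00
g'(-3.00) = 14.00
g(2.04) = 8.16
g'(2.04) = 3.92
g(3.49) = 11.74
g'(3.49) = 1.02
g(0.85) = 2.08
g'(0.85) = 6.30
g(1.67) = 6.57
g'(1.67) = 4.66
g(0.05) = -3.60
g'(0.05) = 7.90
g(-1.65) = -19.92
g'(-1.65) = 11.30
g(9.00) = -13.00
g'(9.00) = -10.00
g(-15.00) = -349.00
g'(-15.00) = 38.00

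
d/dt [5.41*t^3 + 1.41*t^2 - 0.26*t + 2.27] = 16.23*t^2 + 2.82*t - 0.26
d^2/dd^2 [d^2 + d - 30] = 2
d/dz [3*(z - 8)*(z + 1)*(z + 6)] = 9*z^2 - 6*z - 150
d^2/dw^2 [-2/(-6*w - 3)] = 16/(3*(2*w + 1)^3)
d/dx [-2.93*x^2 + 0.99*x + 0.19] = 0.99 - 5.86*x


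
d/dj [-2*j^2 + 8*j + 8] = 8 - 4*j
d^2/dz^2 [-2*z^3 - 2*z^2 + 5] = -12*z - 4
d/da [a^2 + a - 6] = 2*a + 1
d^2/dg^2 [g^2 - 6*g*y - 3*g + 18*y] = 2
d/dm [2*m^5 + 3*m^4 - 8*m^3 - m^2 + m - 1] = 10*m^4 + 12*m^3 - 24*m^2 - 2*m + 1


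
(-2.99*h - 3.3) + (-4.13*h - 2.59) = -7.12*h - 5.89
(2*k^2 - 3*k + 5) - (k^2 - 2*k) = k^2 - k + 5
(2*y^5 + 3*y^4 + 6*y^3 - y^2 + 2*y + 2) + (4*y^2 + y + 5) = 2*y^5 + 3*y^4 + 6*y^3 + 3*y^2 + 3*y + 7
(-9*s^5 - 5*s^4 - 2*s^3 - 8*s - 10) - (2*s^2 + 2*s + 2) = -9*s^5 - 5*s^4 - 2*s^3 - 2*s^2 - 10*s - 12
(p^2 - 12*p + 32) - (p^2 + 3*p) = 32 - 15*p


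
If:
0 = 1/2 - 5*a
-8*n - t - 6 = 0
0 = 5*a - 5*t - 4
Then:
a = 1/10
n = -53/80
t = -7/10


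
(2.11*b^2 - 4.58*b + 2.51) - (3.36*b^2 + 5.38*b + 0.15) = -1.25*b^2 - 9.96*b + 2.36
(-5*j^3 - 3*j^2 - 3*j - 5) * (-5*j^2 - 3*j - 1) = 25*j^5 + 30*j^4 + 29*j^3 + 37*j^2 + 18*j + 5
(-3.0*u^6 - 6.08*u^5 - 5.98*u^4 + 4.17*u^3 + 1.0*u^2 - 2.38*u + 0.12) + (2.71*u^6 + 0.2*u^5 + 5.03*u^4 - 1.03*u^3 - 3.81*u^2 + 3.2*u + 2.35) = -0.29*u^6 - 5.88*u^5 - 0.95*u^4 + 3.14*u^3 - 2.81*u^2 + 0.82*u + 2.47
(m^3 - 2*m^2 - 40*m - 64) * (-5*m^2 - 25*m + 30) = -5*m^5 - 15*m^4 + 280*m^3 + 1260*m^2 + 400*m - 1920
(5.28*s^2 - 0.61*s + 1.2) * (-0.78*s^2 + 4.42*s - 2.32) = -4.1184*s^4 + 23.8134*s^3 - 15.8818*s^2 + 6.7192*s - 2.784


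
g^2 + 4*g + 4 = (g + 2)^2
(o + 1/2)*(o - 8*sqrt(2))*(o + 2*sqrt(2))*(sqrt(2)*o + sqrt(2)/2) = sqrt(2)*o^4 - 12*o^3 + sqrt(2)*o^3 - 127*sqrt(2)*o^2/4 - 12*o^2 - 32*sqrt(2)*o - 3*o - 8*sqrt(2)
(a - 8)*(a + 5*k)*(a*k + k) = a^3*k + 5*a^2*k^2 - 7*a^2*k - 35*a*k^2 - 8*a*k - 40*k^2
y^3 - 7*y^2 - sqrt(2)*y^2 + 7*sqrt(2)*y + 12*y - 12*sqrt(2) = (y - 4)*(y - 3)*(y - sqrt(2))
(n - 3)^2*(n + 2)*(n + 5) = n^4 + n^3 - 23*n^2 + 3*n + 90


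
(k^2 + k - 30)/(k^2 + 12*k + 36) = (k - 5)/(k + 6)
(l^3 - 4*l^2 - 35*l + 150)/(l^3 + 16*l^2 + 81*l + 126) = (l^2 - 10*l + 25)/(l^2 + 10*l + 21)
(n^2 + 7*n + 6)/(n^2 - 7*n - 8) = (n + 6)/(n - 8)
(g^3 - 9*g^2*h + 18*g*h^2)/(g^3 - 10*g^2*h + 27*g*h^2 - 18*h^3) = g/(g - h)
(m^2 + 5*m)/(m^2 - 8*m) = (m + 5)/(m - 8)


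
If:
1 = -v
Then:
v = -1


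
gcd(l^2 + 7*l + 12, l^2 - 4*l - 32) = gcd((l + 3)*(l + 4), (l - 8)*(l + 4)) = l + 4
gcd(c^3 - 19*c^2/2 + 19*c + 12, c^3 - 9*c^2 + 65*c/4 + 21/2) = c^2 - 11*c/2 - 3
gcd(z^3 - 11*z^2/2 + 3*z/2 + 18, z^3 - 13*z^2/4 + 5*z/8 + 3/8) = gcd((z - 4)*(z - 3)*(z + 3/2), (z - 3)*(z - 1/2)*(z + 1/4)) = z - 3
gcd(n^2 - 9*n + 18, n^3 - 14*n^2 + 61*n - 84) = n - 3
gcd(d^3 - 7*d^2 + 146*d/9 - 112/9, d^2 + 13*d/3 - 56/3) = d - 8/3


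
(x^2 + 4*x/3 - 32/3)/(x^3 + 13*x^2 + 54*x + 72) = (x - 8/3)/(x^2 + 9*x + 18)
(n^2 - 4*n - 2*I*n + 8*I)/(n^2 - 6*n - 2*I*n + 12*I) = (n - 4)/(n - 6)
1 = 1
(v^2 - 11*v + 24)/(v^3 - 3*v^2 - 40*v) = (v - 3)/(v*(v + 5))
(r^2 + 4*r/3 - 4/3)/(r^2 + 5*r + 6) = (r - 2/3)/(r + 3)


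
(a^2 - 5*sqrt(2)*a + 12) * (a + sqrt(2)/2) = a^3 - 9*sqrt(2)*a^2/2 + 7*a + 6*sqrt(2)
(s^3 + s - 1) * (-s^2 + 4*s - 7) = -s^5 + 4*s^4 - 8*s^3 + 5*s^2 - 11*s + 7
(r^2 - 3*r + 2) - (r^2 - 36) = 38 - 3*r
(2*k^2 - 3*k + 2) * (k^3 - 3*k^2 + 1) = 2*k^5 - 9*k^4 + 11*k^3 - 4*k^2 - 3*k + 2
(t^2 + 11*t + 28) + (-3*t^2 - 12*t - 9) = -2*t^2 - t + 19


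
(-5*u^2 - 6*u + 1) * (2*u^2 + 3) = -10*u^4 - 12*u^3 - 13*u^2 - 18*u + 3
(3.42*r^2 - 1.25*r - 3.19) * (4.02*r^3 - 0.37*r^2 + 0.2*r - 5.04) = 13.7484*r^5 - 6.2904*r^4 - 11.6773*r^3 - 16.3065*r^2 + 5.662*r + 16.0776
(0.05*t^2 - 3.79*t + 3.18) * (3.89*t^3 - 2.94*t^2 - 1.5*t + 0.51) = 0.1945*t^5 - 14.8901*t^4 + 23.4378*t^3 - 3.6387*t^2 - 6.7029*t + 1.6218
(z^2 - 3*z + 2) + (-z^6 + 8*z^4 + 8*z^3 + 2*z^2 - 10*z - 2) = -z^6 + 8*z^4 + 8*z^3 + 3*z^2 - 13*z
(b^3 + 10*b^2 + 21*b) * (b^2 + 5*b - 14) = b^5 + 15*b^4 + 57*b^3 - 35*b^2 - 294*b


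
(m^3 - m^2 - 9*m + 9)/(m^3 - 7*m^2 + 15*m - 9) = (m + 3)/(m - 3)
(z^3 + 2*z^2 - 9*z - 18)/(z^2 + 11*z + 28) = (z^3 + 2*z^2 - 9*z - 18)/(z^2 + 11*z + 28)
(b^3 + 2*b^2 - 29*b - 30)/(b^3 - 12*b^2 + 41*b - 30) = (b^2 + 7*b + 6)/(b^2 - 7*b + 6)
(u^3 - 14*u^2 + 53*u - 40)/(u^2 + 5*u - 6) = (u^2 - 13*u + 40)/(u + 6)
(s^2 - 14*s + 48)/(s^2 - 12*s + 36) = (s - 8)/(s - 6)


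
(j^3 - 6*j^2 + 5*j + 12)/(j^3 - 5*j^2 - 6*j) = (j^2 - 7*j + 12)/(j*(j - 6))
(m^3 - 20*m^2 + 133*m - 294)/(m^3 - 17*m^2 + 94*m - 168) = (m - 7)/(m - 4)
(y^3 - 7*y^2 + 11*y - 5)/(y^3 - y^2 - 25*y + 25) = (y - 1)/(y + 5)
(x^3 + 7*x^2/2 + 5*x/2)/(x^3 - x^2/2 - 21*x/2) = (2*x^2 + 7*x + 5)/(2*x^2 - x - 21)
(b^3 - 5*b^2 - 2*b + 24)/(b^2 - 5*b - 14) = (b^2 - 7*b + 12)/(b - 7)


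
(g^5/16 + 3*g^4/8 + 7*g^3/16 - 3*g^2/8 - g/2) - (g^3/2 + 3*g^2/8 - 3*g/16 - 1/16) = g^5/16 + 3*g^4/8 - g^3/16 - 3*g^2/4 - 5*g/16 + 1/16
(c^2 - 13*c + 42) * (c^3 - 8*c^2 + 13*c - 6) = c^5 - 21*c^4 + 159*c^3 - 511*c^2 + 624*c - 252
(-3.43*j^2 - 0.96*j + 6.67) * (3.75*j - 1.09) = -12.8625*j^3 + 0.138700000000001*j^2 + 26.0589*j - 7.2703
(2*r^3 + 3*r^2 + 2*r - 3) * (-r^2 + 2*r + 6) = -2*r^5 + r^4 + 16*r^3 + 25*r^2 + 6*r - 18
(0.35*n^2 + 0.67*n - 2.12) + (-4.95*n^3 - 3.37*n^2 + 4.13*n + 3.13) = -4.95*n^3 - 3.02*n^2 + 4.8*n + 1.01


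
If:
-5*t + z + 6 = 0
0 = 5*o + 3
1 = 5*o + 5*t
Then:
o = -3/5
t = 4/5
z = -2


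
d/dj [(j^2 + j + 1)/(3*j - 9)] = (j^2 - 6*j - 4)/(3*(j^2 - 6*j + 9))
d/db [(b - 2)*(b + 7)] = 2*b + 5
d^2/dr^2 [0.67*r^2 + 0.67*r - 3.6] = 1.34000000000000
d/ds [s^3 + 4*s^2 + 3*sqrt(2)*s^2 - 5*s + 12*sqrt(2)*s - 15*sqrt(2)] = 3*s^2 + 8*s + 6*sqrt(2)*s - 5 + 12*sqrt(2)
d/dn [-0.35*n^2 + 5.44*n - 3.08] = 5.44 - 0.7*n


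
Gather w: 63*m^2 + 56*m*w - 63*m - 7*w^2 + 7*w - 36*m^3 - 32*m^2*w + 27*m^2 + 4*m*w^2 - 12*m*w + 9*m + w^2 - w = -36*m^3 + 90*m^2 - 54*m + w^2*(4*m - 6) + w*(-32*m^2 + 44*m + 6)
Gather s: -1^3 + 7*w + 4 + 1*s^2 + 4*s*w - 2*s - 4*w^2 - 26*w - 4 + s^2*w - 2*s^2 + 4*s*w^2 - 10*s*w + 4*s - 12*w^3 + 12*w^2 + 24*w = s^2*(w - 1) + s*(4*w^2 - 6*w + 2) - 12*w^3 + 8*w^2 + 5*w - 1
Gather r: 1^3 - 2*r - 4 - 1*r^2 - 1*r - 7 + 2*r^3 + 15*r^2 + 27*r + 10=2*r^3 + 14*r^2 + 24*r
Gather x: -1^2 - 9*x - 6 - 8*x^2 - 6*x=-8*x^2 - 15*x - 7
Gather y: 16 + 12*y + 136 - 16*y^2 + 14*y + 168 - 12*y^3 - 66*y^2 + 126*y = -12*y^3 - 82*y^2 + 152*y + 320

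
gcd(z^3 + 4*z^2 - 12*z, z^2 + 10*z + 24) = z + 6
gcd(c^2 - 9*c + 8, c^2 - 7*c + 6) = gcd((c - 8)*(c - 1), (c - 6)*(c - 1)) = c - 1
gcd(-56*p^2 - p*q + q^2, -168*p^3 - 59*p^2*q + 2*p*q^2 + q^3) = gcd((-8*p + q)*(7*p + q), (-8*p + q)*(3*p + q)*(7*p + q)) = 56*p^2 + p*q - q^2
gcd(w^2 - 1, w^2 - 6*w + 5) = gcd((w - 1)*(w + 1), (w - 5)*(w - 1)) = w - 1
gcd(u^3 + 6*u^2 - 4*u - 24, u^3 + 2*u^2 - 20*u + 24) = u^2 + 4*u - 12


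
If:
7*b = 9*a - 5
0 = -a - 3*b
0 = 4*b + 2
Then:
No Solution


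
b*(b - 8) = b^2 - 8*b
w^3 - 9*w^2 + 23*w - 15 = (w - 5)*(w - 3)*(w - 1)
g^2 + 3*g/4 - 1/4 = (g - 1/4)*(g + 1)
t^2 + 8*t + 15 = (t + 3)*(t + 5)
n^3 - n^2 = n^2*(n - 1)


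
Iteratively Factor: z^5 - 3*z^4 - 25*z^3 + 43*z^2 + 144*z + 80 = (z + 1)*(z^4 - 4*z^3 - 21*z^2 + 64*z + 80) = (z + 1)*(z + 4)*(z^3 - 8*z^2 + 11*z + 20) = (z + 1)^2*(z + 4)*(z^2 - 9*z + 20) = (z - 4)*(z + 1)^2*(z + 4)*(z - 5)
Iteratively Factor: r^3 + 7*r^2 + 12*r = (r + 4)*(r^2 + 3*r) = r*(r + 4)*(r + 3)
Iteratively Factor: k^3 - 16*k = (k)*(k^2 - 16) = k*(k - 4)*(k + 4)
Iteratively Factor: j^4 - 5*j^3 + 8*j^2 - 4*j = (j - 2)*(j^3 - 3*j^2 + 2*j) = (j - 2)*(j - 1)*(j^2 - 2*j) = (j - 2)^2*(j - 1)*(j)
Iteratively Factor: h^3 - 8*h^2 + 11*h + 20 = (h - 5)*(h^2 - 3*h - 4) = (h - 5)*(h - 4)*(h + 1)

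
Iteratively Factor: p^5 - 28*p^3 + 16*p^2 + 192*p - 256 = (p - 2)*(p^4 + 2*p^3 - 24*p^2 - 32*p + 128) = (p - 4)*(p - 2)*(p^3 + 6*p^2 - 32) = (p - 4)*(p - 2)*(p + 4)*(p^2 + 2*p - 8) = (p - 4)*(p - 2)^2*(p + 4)*(p + 4)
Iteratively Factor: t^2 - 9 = (t + 3)*(t - 3)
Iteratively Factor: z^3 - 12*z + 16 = (z + 4)*(z^2 - 4*z + 4) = (z - 2)*(z + 4)*(z - 2)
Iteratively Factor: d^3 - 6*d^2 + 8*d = (d)*(d^2 - 6*d + 8) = d*(d - 2)*(d - 4)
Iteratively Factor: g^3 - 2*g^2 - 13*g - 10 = (g - 5)*(g^2 + 3*g + 2) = (g - 5)*(g + 1)*(g + 2)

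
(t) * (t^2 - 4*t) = t^3 - 4*t^2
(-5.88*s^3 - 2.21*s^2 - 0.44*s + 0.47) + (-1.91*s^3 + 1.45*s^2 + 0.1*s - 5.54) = -7.79*s^3 - 0.76*s^2 - 0.34*s - 5.07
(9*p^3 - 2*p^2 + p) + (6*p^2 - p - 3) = 9*p^3 + 4*p^2 - 3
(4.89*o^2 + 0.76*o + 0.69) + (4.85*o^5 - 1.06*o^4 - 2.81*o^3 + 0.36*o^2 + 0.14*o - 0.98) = 4.85*o^5 - 1.06*o^4 - 2.81*o^3 + 5.25*o^2 + 0.9*o - 0.29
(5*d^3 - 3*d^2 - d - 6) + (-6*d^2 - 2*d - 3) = 5*d^3 - 9*d^2 - 3*d - 9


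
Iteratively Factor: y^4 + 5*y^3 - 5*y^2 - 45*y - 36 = (y + 3)*(y^3 + 2*y^2 - 11*y - 12) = (y - 3)*(y + 3)*(y^2 + 5*y + 4) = (y - 3)*(y + 1)*(y + 3)*(y + 4)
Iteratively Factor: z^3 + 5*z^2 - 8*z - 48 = (z - 3)*(z^2 + 8*z + 16) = (z - 3)*(z + 4)*(z + 4)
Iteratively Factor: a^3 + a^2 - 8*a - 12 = (a + 2)*(a^2 - a - 6) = (a + 2)^2*(a - 3)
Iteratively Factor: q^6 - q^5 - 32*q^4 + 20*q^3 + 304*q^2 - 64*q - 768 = (q + 4)*(q^5 - 5*q^4 - 12*q^3 + 68*q^2 + 32*q - 192) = (q - 4)*(q + 4)*(q^4 - q^3 - 16*q^2 + 4*q + 48) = (q - 4)^2*(q + 4)*(q^3 + 3*q^2 - 4*q - 12) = (q - 4)^2*(q - 2)*(q + 4)*(q^2 + 5*q + 6) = (q - 4)^2*(q - 2)*(q + 2)*(q + 4)*(q + 3)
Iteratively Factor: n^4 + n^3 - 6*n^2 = (n)*(n^3 + n^2 - 6*n) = n*(n - 2)*(n^2 + 3*n) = n*(n - 2)*(n + 3)*(n)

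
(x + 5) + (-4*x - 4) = 1 - 3*x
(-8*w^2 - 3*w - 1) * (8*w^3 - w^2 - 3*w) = -64*w^5 - 16*w^4 + 19*w^3 + 10*w^2 + 3*w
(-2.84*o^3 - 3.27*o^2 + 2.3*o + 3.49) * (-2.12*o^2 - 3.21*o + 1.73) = 6.0208*o^5 + 16.0488*o^4 + 0.707500000000001*o^3 - 20.4389*o^2 - 7.2239*o + 6.0377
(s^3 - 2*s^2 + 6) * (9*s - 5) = 9*s^4 - 23*s^3 + 10*s^2 + 54*s - 30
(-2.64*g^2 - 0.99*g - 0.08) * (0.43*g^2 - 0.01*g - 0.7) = -1.1352*g^4 - 0.3993*g^3 + 1.8235*g^2 + 0.6938*g + 0.056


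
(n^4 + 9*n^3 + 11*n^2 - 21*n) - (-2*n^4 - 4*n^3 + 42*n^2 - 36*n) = 3*n^4 + 13*n^3 - 31*n^2 + 15*n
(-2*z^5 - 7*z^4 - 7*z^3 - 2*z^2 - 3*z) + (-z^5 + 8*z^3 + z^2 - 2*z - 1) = -3*z^5 - 7*z^4 + z^3 - z^2 - 5*z - 1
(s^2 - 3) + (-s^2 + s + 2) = s - 1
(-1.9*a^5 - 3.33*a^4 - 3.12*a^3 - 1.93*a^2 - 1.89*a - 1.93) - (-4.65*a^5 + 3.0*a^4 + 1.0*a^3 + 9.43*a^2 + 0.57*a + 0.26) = 2.75*a^5 - 6.33*a^4 - 4.12*a^3 - 11.36*a^2 - 2.46*a - 2.19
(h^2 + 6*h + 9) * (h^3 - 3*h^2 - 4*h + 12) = h^5 + 3*h^4 - 13*h^3 - 39*h^2 + 36*h + 108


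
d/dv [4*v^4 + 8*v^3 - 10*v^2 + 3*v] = 16*v^3 + 24*v^2 - 20*v + 3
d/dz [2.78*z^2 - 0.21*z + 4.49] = 5.56*z - 0.21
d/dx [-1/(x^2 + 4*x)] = 2*(x + 2)/(x^2*(x + 4)^2)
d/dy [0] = 0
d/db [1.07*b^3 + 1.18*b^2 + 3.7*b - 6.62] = 3.21*b^2 + 2.36*b + 3.7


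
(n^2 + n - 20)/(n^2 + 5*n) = (n - 4)/n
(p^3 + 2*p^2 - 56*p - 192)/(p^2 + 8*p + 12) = (p^2 - 4*p - 32)/(p + 2)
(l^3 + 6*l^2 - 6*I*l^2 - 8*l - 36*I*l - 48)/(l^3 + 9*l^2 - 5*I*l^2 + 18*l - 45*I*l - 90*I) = (l^2 - 6*I*l - 8)/(l^2 + l*(3 - 5*I) - 15*I)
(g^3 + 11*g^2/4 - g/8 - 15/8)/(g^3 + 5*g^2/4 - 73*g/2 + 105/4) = (2*g^2 + 7*g + 5)/(2*(g^2 + 2*g - 35))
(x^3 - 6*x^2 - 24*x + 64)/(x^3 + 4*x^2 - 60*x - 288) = (x^2 + 2*x - 8)/(x^2 + 12*x + 36)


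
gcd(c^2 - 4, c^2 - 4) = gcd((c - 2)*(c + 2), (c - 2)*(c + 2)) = c^2 - 4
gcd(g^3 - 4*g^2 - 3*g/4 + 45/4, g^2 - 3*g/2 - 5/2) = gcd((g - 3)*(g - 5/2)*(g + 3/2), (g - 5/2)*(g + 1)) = g - 5/2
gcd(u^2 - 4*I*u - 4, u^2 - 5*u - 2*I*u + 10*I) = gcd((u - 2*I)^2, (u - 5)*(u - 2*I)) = u - 2*I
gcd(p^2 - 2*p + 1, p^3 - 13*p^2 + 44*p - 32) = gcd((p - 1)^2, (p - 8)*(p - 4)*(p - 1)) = p - 1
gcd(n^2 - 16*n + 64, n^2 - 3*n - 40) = n - 8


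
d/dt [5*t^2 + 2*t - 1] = 10*t + 2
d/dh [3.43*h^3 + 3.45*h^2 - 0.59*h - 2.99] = 10.29*h^2 + 6.9*h - 0.59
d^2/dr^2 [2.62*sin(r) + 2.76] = -2.62*sin(r)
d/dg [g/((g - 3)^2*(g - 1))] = (-g*(g - 3) - 2*g*(g - 1) + (g - 3)*(g - 1))/((g - 3)^3*(g - 1)^2)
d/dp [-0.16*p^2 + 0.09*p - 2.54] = 0.09 - 0.32*p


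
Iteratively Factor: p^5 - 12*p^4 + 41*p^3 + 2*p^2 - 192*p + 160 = (p - 5)*(p^4 - 7*p^3 + 6*p^2 + 32*p - 32) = (p - 5)*(p - 1)*(p^3 - 6*p^2 + 32) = (p - 5)*(p - 4)*(p - 1)*(p^2 - 2*p - 8) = (p - 5)*(p - 4)^2*(p - 1)*(p + 2)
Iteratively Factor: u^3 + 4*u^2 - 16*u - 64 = (u + 4)*(u^2 - 16) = (u - 4)*(u + 4)*(u + 4)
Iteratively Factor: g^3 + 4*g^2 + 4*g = (g + 2)*(g^2 + 2*g) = g*(g + 2)*(g + 2)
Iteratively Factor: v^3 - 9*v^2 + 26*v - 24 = (v - 2)*(v^2 - 7*v + 12) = (v - 4)*(v - 2)*(v - 3)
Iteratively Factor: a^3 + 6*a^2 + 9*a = (a)*(a^2 + 6*a + 9) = a*(a + 3)*(a + 3)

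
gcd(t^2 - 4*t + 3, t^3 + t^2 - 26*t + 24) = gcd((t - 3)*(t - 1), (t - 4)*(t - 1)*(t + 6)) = t - 1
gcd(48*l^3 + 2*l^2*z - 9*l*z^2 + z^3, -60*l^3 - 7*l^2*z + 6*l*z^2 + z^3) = -3*l + z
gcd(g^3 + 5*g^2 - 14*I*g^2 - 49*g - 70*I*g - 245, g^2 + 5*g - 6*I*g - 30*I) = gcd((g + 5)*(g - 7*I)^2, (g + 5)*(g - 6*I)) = g + 5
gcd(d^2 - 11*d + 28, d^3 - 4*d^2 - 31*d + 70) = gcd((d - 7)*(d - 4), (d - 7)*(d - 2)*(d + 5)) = d - 7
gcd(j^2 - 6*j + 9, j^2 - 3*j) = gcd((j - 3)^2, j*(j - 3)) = j - 3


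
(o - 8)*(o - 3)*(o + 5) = o^3 - 6*o^2 - 31*o + 120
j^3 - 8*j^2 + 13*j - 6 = (j - 6)*(j - 1)^2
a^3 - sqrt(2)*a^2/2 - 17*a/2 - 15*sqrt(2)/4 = (a - 5*sqrt(2)/2)*(a + sqrt(2)/2)*(a + 3*sqrt(2)/2)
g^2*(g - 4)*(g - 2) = g^4 - 6*g^3 + 8*g^2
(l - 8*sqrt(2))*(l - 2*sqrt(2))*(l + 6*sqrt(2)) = l^3 - 4*sqrt(2)*l^2 - 88*l + 192*sqrt(2)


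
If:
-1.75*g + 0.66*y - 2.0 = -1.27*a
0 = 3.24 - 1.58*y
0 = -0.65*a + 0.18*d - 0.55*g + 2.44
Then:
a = 1.37795275590551*g + 0.509119904315758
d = 8.03149606299213*g - 11.7170670121931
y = 2.05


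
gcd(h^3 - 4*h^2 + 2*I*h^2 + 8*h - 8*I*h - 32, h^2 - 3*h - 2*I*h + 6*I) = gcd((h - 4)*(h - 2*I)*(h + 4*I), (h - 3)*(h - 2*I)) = h - 2*I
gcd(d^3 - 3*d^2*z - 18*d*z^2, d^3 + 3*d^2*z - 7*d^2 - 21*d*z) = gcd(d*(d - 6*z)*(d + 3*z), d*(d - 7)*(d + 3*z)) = d^2 + 3*d*z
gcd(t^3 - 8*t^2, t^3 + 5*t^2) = t^2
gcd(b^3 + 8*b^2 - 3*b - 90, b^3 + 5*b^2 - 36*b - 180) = b^2 + 11*b + 30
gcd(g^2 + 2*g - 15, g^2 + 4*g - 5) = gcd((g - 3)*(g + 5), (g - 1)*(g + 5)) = g + 5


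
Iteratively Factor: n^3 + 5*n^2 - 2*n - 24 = (n - 2)*(n^2 + 7*n + 12) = (n - 2)*(n + 3)*(n + 4)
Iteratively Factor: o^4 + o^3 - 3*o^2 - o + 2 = (o + 1)*(o^3 - 3*o + 2) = (o - 1)*(o + 1)*(o^2 + o - 2) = (o - 1)*(o + 1)*(o + 2)*(o - 1)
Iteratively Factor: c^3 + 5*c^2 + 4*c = (c + 4)*(c^2 + c) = c*(c + 4)*(c + 1)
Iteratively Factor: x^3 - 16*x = (x + 4)*(x^2 - 4*x) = (x - 4)*(x + 4)*(x)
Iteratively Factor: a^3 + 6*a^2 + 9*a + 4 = (a + 1)*(a^2 + 5*a + 4) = (a + 1)*(a + 4)*(a + 1)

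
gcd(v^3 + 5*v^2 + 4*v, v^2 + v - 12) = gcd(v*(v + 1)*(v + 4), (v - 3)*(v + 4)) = v + 4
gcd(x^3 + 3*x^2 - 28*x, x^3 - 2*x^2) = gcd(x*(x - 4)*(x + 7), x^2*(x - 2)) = x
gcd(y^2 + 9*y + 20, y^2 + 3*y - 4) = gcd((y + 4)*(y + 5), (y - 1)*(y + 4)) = y + 4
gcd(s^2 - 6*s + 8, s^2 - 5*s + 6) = s - 2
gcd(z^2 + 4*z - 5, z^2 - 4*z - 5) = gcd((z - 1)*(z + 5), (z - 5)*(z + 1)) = 1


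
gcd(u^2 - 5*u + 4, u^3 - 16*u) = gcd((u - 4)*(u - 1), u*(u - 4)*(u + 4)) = u - 4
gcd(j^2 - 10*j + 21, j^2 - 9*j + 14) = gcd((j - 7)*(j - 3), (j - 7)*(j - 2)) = j - 7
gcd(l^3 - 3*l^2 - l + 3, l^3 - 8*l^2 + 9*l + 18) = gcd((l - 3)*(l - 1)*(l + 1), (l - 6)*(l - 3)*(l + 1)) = l^2 - 2*l - 3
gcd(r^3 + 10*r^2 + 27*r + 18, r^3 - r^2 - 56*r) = 1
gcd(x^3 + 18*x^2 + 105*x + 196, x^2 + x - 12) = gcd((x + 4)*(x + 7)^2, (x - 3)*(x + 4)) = x + 4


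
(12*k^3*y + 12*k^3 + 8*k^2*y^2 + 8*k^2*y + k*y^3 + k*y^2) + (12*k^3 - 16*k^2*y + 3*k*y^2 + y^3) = 12*k^3*y + 24*k^3 + 8*k^2*y^2 - 8*k^2*y + k*y^3 + 4*k*y^2 + y^3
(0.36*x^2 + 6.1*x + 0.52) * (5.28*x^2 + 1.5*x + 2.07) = 1.9008*x^4 + 32.748*x^3 + 12.6408*x^2 + 13.407*x + 1.0764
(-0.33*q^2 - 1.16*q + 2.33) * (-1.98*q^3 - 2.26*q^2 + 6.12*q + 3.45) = 0.6534*q^5 + 3.0426*q^4 - 4.0114*q^3 - 13.5035*q^2 + 10.2576*q + 8.0385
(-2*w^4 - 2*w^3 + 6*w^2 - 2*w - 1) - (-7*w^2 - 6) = -2*w^4 - 2*w^3 + 13*w^2 - 2*w + 5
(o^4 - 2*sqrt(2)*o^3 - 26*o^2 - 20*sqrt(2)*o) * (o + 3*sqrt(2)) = o^5 + sqrt(2)*o^4 - 38*o^3 - 98*sqrt(2)*o^2 - 120*o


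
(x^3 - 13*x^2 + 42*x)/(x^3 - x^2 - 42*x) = (x - 6)/(x + 6)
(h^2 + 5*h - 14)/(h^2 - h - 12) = (-h^2 - 5*h + 14)/(-h^2 + h + 12)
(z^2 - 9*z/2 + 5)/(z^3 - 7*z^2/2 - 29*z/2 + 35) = (2*z - 5)/(2*z^2 - 3*z - 35)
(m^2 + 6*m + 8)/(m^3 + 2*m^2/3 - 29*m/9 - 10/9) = 9*(m + 4)/(9*m^2 - 12*m - 5)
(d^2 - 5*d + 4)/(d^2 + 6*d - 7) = (d - 4)/(d + 7)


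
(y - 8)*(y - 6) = y^2 - 14*y + 48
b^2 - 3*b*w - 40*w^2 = (b - 8*w)*(b + 5*w)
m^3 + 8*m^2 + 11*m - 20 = (m - 1)*(m + 4)*(m + 5)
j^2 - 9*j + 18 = (j - 6)*(j - 3)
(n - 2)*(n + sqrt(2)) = n^2 - 2*n + sqrt(2)*n - 2*sqrt(2)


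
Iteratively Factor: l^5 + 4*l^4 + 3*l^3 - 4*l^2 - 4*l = (l - 1)*(l^4 + 5*l^3 + 8*l^2 + 4*l) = l*(l - 1)*(l^3 + 5*l^2 + 8*l + 4) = l*(l - 1)*(l + 2)*(l^2 + 3*l + 2) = l*(l - 1)*(l + 2)^2*(l + 1)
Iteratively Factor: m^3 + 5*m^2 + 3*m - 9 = (m - 1)*(m^2 + 6*m + 9) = (m - 1)*(m + 3)*(m + 3)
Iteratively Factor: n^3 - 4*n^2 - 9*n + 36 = (n - 4)*(n^2 - 9) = (n - 4)*(n + 3)*(n - 3)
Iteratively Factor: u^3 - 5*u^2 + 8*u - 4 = (u - 2)*(u^2 - 3*u + 2) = (u - 2)^2*(u - 1)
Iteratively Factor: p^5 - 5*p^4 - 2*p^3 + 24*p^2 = (p - 3)*(p^4 - 2*p^3 - 8*p^2) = p*(p - 3)*(p^3 - 2*p^2 - 8*p) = p*(p - 3)*(p + 2)*(p^2 - 4*p) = p^2*(p - 3)*(p + 2)*(p - 4)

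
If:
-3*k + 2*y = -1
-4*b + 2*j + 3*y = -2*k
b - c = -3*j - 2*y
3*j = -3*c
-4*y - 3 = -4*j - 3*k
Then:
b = -3/16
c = -35/128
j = 35/128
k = 1/32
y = -29/64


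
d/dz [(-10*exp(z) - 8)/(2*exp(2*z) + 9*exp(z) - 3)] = (20*exp(2*z) + 32*exp(z) + 102)*exp(z)/(4*exp(4*z) + 36*exp(3*z) + 69*exp(2*z) - 54*exp(z) + 9)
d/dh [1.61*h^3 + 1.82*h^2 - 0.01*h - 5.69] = 4.83*h^2 + 3.64*h - 0.01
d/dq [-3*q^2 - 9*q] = -6*q - 9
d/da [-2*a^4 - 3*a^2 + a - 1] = -8*a^3 - 6*a + 1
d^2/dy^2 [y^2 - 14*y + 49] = 2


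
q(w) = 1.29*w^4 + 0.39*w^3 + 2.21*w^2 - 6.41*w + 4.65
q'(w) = 5.16*w^3 + 1.17*w^2 + 4.42*w - 6.41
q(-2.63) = 91.42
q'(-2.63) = -103.81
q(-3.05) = 145.33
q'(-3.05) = -155.41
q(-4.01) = 374.30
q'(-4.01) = -338.04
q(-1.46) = 23.37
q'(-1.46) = -26.43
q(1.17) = 3.22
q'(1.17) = 8.63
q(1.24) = 3.89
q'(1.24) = 10.71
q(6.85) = 3030.01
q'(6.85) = 1737.29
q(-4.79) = 722.30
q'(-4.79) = -567.83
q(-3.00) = 137.73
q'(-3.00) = -148.46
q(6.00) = 1801.83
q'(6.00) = 1176.79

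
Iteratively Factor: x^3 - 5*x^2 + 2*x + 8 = (x - 2)*(x^2 - 3*x - 4) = (x - 4)*(x - 2)*(x + 1)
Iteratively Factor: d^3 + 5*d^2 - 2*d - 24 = (d + 3)*(d^2 + 2*d - 8) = (d + 3)*(d + 4)*(d - 2)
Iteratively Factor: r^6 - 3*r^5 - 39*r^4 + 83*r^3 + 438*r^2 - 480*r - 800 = (r + 4)*(r^5 - 7*r^4 - 11*r^3 + 127*r^2 - 70*r - 200) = (r - 2)*(r + 4)*(r^4 - 5*r^3 - 21*r^2 + 85*r + 100) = (r - 5)*(r - 2)*(r + 4)*(r^3 - 21*r - 20) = (r - 5)*(r - 2)*(r + 4)^2*(r^2 - 4*r - 5) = (r - 5)^2*(r - 2)*(r + 4)^2*(r + 1)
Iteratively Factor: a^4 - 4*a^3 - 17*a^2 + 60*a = (a - 3)*(a^3 - a^2 - 20*a) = a*(a - 3)*(a^2 - a - 20) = a*(a - 3)*(a + 4)*(a - 5)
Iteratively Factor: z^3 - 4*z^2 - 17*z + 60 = (z - 3)*(z^2 - z - 20) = (z - 5)*(z - 3)*(z + 4)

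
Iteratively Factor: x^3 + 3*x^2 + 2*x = (x)*(x^2 + 3*x + 2) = x*(x + 1)*(x + 2)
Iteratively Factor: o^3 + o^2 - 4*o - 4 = (o + 2)*(o^2 - o - 2) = (o + 1)*(o + 2)*(o - 2)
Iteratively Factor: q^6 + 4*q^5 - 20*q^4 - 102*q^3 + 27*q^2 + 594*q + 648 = (q - 4)*(q^5 + 8*q^4 + 12*q^3 - 54*q^2 - 189*q - 162) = (q - 4)*(q - 3)*(q^4 + 11*q^3 + 45*q^2 + 81*q + 54) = (q - 4)*(q - 3)*(q + 3)*(q^3 + 8*q^2 + 21*q + 18) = (q - 4)*(q - 3)*(q + 3)^2*(q^2 + 5*q + 6) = (q - 4)*(q - 3)*(q + 3)^3*(q + 2)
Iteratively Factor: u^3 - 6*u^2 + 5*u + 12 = (u + 1)*(u^2 - 7*u + 12) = (u - 4)*(u + 1)*(u - 3)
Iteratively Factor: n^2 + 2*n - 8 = (n - 2)*(n + 4)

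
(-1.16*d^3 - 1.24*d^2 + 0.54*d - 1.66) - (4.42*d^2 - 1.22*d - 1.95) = -1.16*d^3 - 5.66*d^2 + 1.76*d + 0.29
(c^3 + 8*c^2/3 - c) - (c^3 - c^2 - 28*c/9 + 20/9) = 11*c^2/3 + 19*c/9 - 20/9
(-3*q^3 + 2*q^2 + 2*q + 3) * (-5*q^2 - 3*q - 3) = 15*q^5 - q^4 - 7*q^3 - 27*q^2 - 15*q - 9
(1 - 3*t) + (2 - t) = 3 - 4*t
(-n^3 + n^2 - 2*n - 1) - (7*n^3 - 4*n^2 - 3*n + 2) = -8*n^3 + 5*n^2 + n - 3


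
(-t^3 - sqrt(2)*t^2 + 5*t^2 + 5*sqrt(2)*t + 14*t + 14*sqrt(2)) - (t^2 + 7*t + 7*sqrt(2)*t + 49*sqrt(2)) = -t^3 - sqrt(2)*t^2 + 4*t^2 - 2*sqrt(2)*t + 7*t - 35*sqrt(2)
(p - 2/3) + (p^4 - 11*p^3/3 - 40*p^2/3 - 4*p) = p^4 - 11*p^3/3 - 40*p^2/3 - 3*p - 2/3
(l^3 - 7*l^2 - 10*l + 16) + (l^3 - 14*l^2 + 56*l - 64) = 2*l^3 - 21*l^2 + 46*l - 48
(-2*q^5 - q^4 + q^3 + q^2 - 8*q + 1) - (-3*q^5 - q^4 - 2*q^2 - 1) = q^5 + q^3 + 3*q^2 - 8*q + 2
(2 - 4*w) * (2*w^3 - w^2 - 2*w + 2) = -8*w^4 + 8*w^3 + 6*w^2 - 12*w + 4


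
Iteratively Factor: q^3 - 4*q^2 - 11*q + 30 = (q + 3)*(q^2 - 7*q + 10) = (q - 5)*(q + 3)*(q - 2)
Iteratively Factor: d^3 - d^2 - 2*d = (d)*(d^2 - d - 2) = d*(d + 1)*(d - 2)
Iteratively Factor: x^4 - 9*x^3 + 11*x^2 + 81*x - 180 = (x + 3)*(x^3 - 12*x^2 + 47*x - 60) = (x - 5)*(x + 3)*(x^2 - 7*x + 12) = (x - 5)*(x - 3)*(x + 3)*(x - 4)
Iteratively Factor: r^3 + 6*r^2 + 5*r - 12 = (r + 4)*(r^2 + 2*r - 3) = (r + 3)*(r + 4)*(r - 1)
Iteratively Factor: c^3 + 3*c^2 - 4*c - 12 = (c + 3)*(c^2 - 4) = (c - 2)*(c + 3)*(c + 2)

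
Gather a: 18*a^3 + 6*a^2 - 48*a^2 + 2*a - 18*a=18*a^3 - 42*a^2 - 16*a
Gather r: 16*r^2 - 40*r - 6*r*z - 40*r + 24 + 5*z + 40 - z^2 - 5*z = 16*r^2 + r*(-6*z - 80) - z^2 + 64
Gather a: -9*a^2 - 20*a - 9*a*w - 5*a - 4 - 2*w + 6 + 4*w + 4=-9*a^2 + a*(-9*w - 25) + 2*w + 6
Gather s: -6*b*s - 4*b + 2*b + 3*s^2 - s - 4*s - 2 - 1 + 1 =-2*b + 3*s^2 + s*(-6*b - 5) - 2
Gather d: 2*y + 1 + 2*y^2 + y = 2*y^2 + 3*y + 1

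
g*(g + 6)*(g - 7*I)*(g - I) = g^4 + 6*g^3 - 8*I*g^3 - 7*g^2 - 48*I*g^2 - 42*g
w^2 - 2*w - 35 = (w - 7)*(w + 5)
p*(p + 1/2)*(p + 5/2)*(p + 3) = p^4 + 6*p^3 + 41*p^2/4 + 15*p/4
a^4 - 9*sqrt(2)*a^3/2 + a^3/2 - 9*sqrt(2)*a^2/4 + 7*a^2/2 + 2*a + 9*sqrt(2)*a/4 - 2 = (a - 1/2)*(a + 1)*(a - 4*sqrt(2))*(a - sqrt(2)/2)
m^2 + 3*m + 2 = (m + 1)*(m + 2)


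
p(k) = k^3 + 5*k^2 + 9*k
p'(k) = 3*k^2 + 10*k + 9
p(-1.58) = -5.68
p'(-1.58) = 0.69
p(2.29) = 58.84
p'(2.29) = 47.63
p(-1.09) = -5.16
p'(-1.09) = 1.66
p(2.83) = 88.18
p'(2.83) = 61.33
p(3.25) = 116.39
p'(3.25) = 73.19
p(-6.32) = -109.60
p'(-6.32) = 65.63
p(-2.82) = -8.04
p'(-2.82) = 4.66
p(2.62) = 75.89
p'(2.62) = 55.79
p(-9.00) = -405.00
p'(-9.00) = 162.00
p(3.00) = 99.00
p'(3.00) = 66.00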